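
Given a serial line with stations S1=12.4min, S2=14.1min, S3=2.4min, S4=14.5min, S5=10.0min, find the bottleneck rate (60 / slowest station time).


Bottleneck = longest station time
Station times: [12.4, 14.1, 2.4, 14.5, 10.0]
Max = 14.5 min
Rate = 60 / 14.5
= 4.14 units/hour (bottleneck: 14.5min)


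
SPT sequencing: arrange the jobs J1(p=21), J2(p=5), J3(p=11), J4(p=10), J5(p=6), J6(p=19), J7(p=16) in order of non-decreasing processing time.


SPT: sort by shortest processing time
  J2: p=5
  J5: p=6
  J4: p=10
  J3: p=11
  J7: p=16
  J6: p=19
  J1: p=21
Order: J2 → J5 → J4 → J3 → J7 → J6 → J1


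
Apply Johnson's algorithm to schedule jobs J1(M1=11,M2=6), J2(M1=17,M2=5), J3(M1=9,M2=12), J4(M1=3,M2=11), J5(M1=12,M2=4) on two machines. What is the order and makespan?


Johnson's rule:
Group 1 (M1≤M2, sort by M1): ['J4', 'J3']
Group 2 (M1>M2, sort desc M2): ['J1', 'J2', 'J5']
Sequence: J4 → J3 → J1 → J2 → J5
Makespan calculation:
  J4: M1 done=3, M2 done=14
  J3: M1 done=12, M2 done=26
  J1: M1 done=23, M2 done=32
  J2: M1 done=40, M2 done=45
  J5: M1 done=52, M2 done=56
= Sequence: J4 → J3 → J1 → J2 → J5, Makespan: 56


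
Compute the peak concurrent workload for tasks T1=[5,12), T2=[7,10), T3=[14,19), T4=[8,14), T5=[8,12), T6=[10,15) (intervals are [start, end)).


Check each time point for overlaps:
  t=8: 4 tasks active (T1, T2, T4, T5)
Max concurrent = 4


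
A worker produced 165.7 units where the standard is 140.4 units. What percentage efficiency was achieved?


Efficiency = (actual / standard) × 100
= (165.7 / 140.4) × 100
= 118.0%


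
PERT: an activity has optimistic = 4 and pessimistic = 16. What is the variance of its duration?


σ² = ((p - o) / 6)² = (p - o)² / 36
= (16 - 4)² / 36
= 12² / 36
= 144 / 36
= 4.0000


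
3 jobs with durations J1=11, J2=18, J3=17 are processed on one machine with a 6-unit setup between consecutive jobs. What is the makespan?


Makespan = Σ processing + (n-1) × setup
= (11 + 18 + 17) + (3-1)×6
= 46 + 12
= 58 time units


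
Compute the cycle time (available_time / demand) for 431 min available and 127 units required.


Cycle time = available time / demand
= 431 / 127
= 3.39 min/unit


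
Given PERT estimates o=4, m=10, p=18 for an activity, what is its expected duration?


te = (o + 4m + p) / 6
= (4 + 4×10 + 18) / 6
= (4 + 40 + 18) / 6
= 62 / 6
= 10.33


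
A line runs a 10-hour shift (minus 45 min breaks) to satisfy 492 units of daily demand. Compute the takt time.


Available = 10×60 - 45 = 555 min
Takt time = 555 / 492
= 1.13 min/unit


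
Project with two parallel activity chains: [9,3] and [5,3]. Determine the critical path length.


Path A: 9 + 3 = 12
Path B: 5 + 3 = 8
Critical path = longest = max(12, 8)
= 12 (Path A)


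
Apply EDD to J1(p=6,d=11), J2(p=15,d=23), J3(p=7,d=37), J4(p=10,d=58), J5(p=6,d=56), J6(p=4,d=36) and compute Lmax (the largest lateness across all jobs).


EDD order: J1 → J2 → J6 → J3 → J5 → J4
Completion and lateness:
  J1: C=6, d=11, L=6-11=-5
  J2: C=21, d=23, L=21-23=-2
  J6: C=25, d=36, L=25-36=-11
  J3: C=32, d=37, L=32-37=-5
  J5: C=38, d=56, L=38-56=-18
  J4: C=48, d=58, L=48-58=-10
Lmax = max(-5, -2, -11, -5, -18, -10)
= -2


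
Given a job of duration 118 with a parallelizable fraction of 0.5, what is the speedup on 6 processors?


Amdahl's law: T_p = T × ((1-p) + p/N)
= 118 × ((1-0.5) + 0.5/6)
= 118 × (0.50 + 0.0833)
= 118 × 0.5833
= 68.83
Speedup = 118/68.83
= 1.71×


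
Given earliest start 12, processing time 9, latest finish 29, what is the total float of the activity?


EF = ES + duration = 12 + 9 = 21
LS = LF - duration = 29 - 9 = 20
Total Float = LF - EF = 29 - 21
(or LS - ES = 20 - 12)
= 8


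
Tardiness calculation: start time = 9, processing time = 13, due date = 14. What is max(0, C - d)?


Completion = start + processing = 9 + 13 = 22
Tardiness = max(0, C - d) = max(0, 22 - 14)
= max(0, 8)
= 8


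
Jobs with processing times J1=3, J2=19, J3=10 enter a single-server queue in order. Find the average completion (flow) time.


Completion times:
  J1: completes at 3
  J2: completes at 22
  J3: completes at 32
Sum = 57
Average = 57/3
= 19.00


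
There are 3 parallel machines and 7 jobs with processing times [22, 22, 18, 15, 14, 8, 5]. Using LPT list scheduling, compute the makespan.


Jobs (LPT sorted): [22, 22, 18, 15, 14, 8, 5]
Machines: 3
  J=22 → Machine 1 (load: 0+22=22)
  J=22 → Machine 2 (load: 0+22=22)
  J=18 → Machine 3 (load: 0+18=18)
  J=15 → Machine 3 (load: 18+15=33)
  J=14 → Machine 1 (load: 22+14=36)
  J=8 → Machine 2 (load: 22+8=30)
  J=5 → Machine 2 (load: 30+5=35)
Machine loads: [36, 35, 33]
Makespan = max = 36 time units


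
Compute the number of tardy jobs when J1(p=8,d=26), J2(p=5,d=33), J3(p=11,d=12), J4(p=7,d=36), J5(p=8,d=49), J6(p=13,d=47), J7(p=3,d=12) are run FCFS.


Completion vs due date:
  J1: C=8, d=26 → on time
  J2: C=13, d=33 → on time
  J3: C=24, d=12 → TARDY
  J4: C=31, d=36 → on time
  J5: C=39, d=49 → on time
  J6: C=52, d=47 → TARDY
  J7: C=55, d=12 → TARDY
Tardy jobs: J3, J6, J7
Count = 3


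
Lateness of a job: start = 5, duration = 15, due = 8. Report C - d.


Completion = 5 + 15 = 20
Lateness = C - d = 20 - 8
= 12


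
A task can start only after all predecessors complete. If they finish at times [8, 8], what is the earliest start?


ES = max of all predecessor completion times
Predecessors: [8, 8]
ES = max(8, 8)
= 8


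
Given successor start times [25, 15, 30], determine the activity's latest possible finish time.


LF = min of all successor start times
Successors start at: [25, 15, 30]
LF = min(25, 15, 30)
= 15


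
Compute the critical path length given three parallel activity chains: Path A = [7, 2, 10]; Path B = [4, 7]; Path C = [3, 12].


Path A: 7 + 2 + 10 = 19
Path B: 4 + 7 = 11
Path C: 3 + 12 = 15
Critical path = longest = max(19, 11, 15)
= 19 (Path A)


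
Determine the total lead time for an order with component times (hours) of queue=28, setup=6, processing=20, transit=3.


Lead time = queue + setup + processing + transit
= 28 + 6 + 20 + 3
= 57 hours


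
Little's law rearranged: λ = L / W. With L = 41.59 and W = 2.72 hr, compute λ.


Little's law: L = λW → λ = L / W
= 41.59 / 2.72
= 15.29 per hour


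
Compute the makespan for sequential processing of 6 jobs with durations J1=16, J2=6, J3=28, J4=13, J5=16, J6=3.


Sequential makespan: sum all processing times
= 16 + 6 + 28 + 13 + 16 + 3
= 82 time units


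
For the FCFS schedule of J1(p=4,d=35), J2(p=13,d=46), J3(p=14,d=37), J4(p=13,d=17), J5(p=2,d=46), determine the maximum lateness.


Lateness per job (L = C - d):
  J1: C=4, d=35, L=-31
  J2: C=17, d=46, L=-29
  J3: C=31, d=37, L=-6
  J4: C=44, d=17, L=27
  J5: C=46, d=46, L=0
Lmax = max(-31, -29, -6, 27, 0)
= 27


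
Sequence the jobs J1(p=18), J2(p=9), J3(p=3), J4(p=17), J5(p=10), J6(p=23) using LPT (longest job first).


LPT: sort by longest processing time first
  J6: p=23
  J1: p=18
  J4: p=17
  J5: p=10
  J2: p=9
  J3: p=3
Order: J6 → J1 → J4 → J5 → J2 → J3


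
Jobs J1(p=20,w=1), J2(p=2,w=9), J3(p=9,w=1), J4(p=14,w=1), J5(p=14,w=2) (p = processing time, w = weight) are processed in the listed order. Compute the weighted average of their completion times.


Completion times:
  J1: C=20, w×C=1×20=20
  J2: C=22, w×C=9×22=198
  J3: C=31, w×C=1×31=31
  J4: C=45, w×C=1×45=45
  J5: C=59, w×C=2×59=118
Sum w×C = 412
Sum w = 14
Weighted avg = 412/14
= 29.43


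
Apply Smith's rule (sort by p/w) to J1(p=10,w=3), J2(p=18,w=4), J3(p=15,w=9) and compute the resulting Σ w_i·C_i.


WSPT order (by p/w): J3 → J1 → J2
  J3: C=15, w·C=9×15=135
  J1: C=25, w·C=3×25=75
  J2: C=43, w·C=4×43=172
Σ w·C = 382
= 382


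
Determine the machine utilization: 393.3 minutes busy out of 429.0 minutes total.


Utilization = busy / total × 100
= 393.3 / 429.0 × 100
= 91.7%


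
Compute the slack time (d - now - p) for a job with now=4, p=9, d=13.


Slack = due - current_time - processing
= 13 - 4 - 9
= 0


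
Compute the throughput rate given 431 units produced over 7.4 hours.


Throughput = units / time
= 431 / 7.4
= 58.2 units/hour


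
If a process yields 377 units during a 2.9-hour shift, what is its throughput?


Throughput = units / time
= 377 / 2.9
= 130.0 units/hour


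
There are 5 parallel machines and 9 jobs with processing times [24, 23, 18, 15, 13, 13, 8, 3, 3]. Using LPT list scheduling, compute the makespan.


Jobs (LPT sorted): [24, 23, 18, 15, 13, 13, 8, 3, 3]
Machines: 5
  J=24 → Machine 1 (load: 0+24=24)
  J=23 → Machine 2 (load: 0+23=23)
  J=18 → Machine 3 (load: 0+18=18)
  J=15 → Machine 4 (load: 0+15=15)
  J=13 → Machine 5 (load: 0+13=13)
  J=13 → Machine 5 (load: 13+13=26)
  J=8 → Machine 4 (load: 15+8=23)
  J=3 → Machine 3 (load: 18+3=21)
  J=3 → Machine 3 (load: 21+3=24)
Machine loads: [24, 23, 24, 23, 26]
Makespan = max = 26 time units


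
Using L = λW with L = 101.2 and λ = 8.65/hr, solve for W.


Little's law: L = λW → W = L / λ
= 101.2 / 8.65
= 11.70 hours


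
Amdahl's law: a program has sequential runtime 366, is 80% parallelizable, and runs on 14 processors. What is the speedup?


Amdahl's law: T_p = T × ((1-p) + p/N)
= 366 × ((1-0.8) + 0.8/14)
= 366 × (0.20 + 0.0571)
= 366 × 0.2571
= 94.11
Speedup = 366/94.11
= 3.89×


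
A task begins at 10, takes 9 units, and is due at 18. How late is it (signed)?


Completion = 10 + 9 = 19
Lateness = C - d = 19 - 18
= 1


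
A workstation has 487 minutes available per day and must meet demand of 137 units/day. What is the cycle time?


Cycle time = available time / demand
= 487 / 137
= 3.55 min/unit


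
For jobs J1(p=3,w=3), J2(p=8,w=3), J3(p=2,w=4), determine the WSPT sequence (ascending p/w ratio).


WSPT (Smith's rule): sort by p/w ascending
  J3: p/w = 2/4 = 0.500
  J1: p/w = 3/3 = 1.000
  J2: p/w = 8/3 = 2.667
Order: J3 → J1 → J2


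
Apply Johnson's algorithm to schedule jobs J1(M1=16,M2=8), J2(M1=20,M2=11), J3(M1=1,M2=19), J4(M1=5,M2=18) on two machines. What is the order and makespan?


Johnson's rule:
Group 1 (M1≤M2, sort by M1): ['J3', 'J4']
Group 2 (M1>M2, sort desc M2): ['J2', 'J1']
Sequence: J3 → J4 → J2 → J1
Makespan calculation:
  J3: M1 done=1, M2 done=20
  J4: M1 done=6, M2 done=38
  J2: M1 done=26, M2 done=49
  J1: M1 done=42, M2 done=57
= Sequence: J3 → J4 → J2 → J1, Makespan: 57


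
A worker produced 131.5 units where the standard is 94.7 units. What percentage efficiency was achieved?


Efficiency = (actual / standard) × 100
= (131.5 / 94.7) × 100
= 138.9%


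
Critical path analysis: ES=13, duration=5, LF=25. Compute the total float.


EF = ES + duration = 13 + 5 = 18
LS = LF - duration = 25 - 5 = 20
Total Float = LF - EF = 25 - 18
(or LS - ES = 20 - 13)
= 7


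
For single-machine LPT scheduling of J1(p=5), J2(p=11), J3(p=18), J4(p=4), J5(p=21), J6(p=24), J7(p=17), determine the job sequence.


LPT: sort by longest processing time first
  J6: p=24
  J5: p=21
  J3: p=18
  J7: p=17
  J2: p=11
  J1: p=5
  J4: p=4
Order: J6 → J5 → J3 → J7 → J2 → J1 → J4


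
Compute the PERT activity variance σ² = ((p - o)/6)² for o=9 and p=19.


σ² = ((p - o) / 6)² = (p - o)² / 36
= (19 - 9)² / 36
= 10² / 36
= 100 / 36
= 2.7778


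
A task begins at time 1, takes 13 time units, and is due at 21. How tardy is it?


Completion = start + processing = 1 + 13 = 14
Tardiness = max(0, C - d) = max(0, 14 - 21)
= max(0, -7)
= 0


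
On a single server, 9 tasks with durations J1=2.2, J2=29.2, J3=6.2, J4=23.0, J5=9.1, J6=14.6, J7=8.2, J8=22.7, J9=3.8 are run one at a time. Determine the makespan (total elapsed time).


Sequential makespan: sum all processing times
= 2.2 + 29.2 + 6.2 + 23.0 + 9.1 + 14.6 + 8.2 + 22.7 + 3.8
= 119.0 time units


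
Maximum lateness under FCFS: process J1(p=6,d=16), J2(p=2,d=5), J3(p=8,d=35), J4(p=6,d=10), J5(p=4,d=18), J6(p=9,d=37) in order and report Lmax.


Lateness per job (L = C - d):
  J1: C=6, d=16, L=-10
  J2: C=8, d=5, L=3
  J3: C=16, d=35, L=-19
  J4: C=22, d=10, L=12
  J5: C=26, d=18, L=8
  J6: C=35, d=37, L=-2
Lmax = max(-10, 3, -19, 12, 8, -2)
= 12


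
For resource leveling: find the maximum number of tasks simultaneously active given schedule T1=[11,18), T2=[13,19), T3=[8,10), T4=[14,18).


Check each time point for overlaps:
  t=14: 3 tasks active (T1, T2, T4)
Max concurrent = 3


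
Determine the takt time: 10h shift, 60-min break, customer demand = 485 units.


Available = 10×60 - 60 = 540 min
Takt time = 540 / 485
= 1.11 min/unit


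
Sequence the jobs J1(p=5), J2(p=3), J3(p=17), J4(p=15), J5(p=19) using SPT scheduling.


SPT: sort by shortest processing time
  J2: p=3
  J1: p=5
  J4: p=15
  J3: p=17
  J5: p=19
Order: J2 → J1 → J4 → J3 → J5


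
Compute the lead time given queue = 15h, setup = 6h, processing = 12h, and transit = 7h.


Lead time = queue + setup + processing + transit
= 15 + 6 + 12 + 7
= 40 hours


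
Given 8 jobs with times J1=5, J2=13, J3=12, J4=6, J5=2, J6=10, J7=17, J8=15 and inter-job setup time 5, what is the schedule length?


Makespan = Σ processing + (n-1) × setup
= (5 + 13 + 12 + 6 + 2 + 10 + 17 + 15) + (8-1)×5
= 80 + 35
= 115 time units


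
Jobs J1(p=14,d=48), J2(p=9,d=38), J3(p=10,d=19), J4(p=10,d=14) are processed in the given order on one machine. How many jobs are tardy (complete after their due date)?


Completion vs due date:
  J1: C=14, d=48 → on time
  J2: C=23, d=38 → on time
  J3: C=33, d=19 → TARDY
  J4: C=43, d=14 → TARDY
Tardy jobs: J3, J4
Count = 2


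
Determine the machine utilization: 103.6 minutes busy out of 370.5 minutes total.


Utilization = busy / total × 100
= 103.6 / 370.5 × 100
= 28.0%


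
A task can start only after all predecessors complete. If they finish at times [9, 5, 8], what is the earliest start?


ES = max of all predecessor completion times
Predecessors: [9, 5, 8]
ES = max(9, 5, 8)
= 9


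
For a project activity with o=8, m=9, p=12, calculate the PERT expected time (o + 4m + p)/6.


te = (o + 4m + p) / 6
= (8 + 4×9 + 12) / 6
= (8 + 36 + 12) / 6
= 56 / 6
= 9.33


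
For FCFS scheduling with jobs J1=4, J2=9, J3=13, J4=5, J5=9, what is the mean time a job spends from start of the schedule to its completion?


Completion times:
  J1: completes at 4
  J2: completes at 13
  J3: completes at 26
  J4: completes at 31
  J5: completes at 40
Sum = 114
Average = 114/5
= 22.80


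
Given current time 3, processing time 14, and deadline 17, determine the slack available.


Slack = due - current_time - processing
= 17 - 3 - 14
= 0


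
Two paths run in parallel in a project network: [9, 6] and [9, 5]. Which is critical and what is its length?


Path A: 9 + 6 = 15
Path B: 9 + 5 = 14
Critical path = longest = max(15, 14)
= 15 (Path A)


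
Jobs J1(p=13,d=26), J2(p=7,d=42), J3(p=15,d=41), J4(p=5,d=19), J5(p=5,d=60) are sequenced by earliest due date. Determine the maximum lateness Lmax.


EDD order: J4 → J1 → J3 → J2 → J5
Completion and lateness:
  J4: C=5, d=19, L=5-19=-14
  J1: C=18, d=26, L=18-26=-8
  J3: C=33, d=41, L=33-41=-8
  J2: C=40, d=42, L=40-42=-2
  J5: C=45, d=60, L=45-60=-15
Lmax = max(-14, -8, -8, -2, -15)
= -2


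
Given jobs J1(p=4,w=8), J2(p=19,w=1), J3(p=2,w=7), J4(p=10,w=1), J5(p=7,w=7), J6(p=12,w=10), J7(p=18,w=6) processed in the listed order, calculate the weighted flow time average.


Completion times:
  J1: C=4, w×C=8×4=32
  J2: C=23, w×C=1×23=23
  J3: C=25, w×C=7×25=175
  J4: C=35, w×C=1×35=35
  J5: C=42, w×C=7×42=294
  J6: C=54, w×C=10×54=540
  J7: C=72, w×C=6×72=432
Sum w×C = 1531
Sum w = 40
Weighted avg = 1531/40
= 38.27


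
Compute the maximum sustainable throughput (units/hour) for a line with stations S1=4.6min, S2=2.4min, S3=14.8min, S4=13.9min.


Bottleneck = longest station time
Station times: [4.6, 2.4, 14.8, 13.9]
Max = 14.8 min
Rate = 60 / 14.8
= 4.05 units/hour (bottleneck: 14.8min)


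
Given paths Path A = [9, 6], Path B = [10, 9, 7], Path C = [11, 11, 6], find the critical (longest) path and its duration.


Path A: 9 + 6 = 15
Path B: 10 + 9 + 7 = 26
Path C: 11 + 11 + 6 = 28
Critical path = longest = max(15, 26, 28)
= 28 (Path C)


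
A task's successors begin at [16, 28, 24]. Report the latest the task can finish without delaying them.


LF = min of all successor start times
Successors start at: [16, 28, 24]
LF = min(16, 28, 24)
= 16


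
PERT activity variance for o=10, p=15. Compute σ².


σ² = ((p - o) / 6)² = (p - o)² / 36
= (15 - 10)² / 36
= 5² / 36
= 25 / 36
= 0.6944


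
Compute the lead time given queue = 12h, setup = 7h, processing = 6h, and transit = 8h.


Lead time = queue + setup + processing + transit
= 12 + 7 + 6 + 8
= 33 hours


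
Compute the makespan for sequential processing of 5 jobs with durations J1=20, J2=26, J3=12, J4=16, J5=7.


Sequential makespan: sum all processing times
= 20 + 26 + 12 + 16 + 7
= 81 time units


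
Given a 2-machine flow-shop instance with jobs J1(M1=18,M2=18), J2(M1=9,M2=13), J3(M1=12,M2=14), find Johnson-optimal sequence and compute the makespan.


Johnson's rule:
Group 1 (M1≤M2, sort by M1): ['J2', 'J3', 'J1']
Group 2 (M1>M2, sort desc M2): []
Sequence: J2 → J3 → J1
Makespan calculation:
  J2: M1 done=9, M2 done=22
  J3: M1 done=21, M2 done=36
  J1: M1 done=39, M2 done=57
= Sequence: J2 → J3 → J1, Makespan: 57


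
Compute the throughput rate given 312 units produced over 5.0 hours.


Throughput = units / time
= 312 / 5.0
= 62.4 units/hour


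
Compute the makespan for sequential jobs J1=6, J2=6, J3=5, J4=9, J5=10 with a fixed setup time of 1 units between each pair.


Makespan = Σ processing + (n-1) × setup
= (6 + 6 + 5 + 9 + 10) + (5-1)×1
= 36 + 4
= 40 time units


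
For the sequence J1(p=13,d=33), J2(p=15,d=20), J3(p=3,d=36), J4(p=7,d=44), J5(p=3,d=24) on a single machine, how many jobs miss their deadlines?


Completion vs due date:
  J1: C=13, d=33 → on time
  J2: C=28, d=20 → TARDY
  J3: C=31, d=36 → on time
  J4: C=38, d=44 → on time
  J5: C=41, d=24 → TARDY
Tardy jobs: J2, J5
Count = 2


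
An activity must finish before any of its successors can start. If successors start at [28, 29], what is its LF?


LF = min of all successor start times
Successors start at: [28, 29]
LF = min(28, 29)
= 28


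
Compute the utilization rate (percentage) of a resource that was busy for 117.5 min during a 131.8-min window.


Utilization = busy / total × 100
= 117.5 / 131.8 × 100
= 89.2%


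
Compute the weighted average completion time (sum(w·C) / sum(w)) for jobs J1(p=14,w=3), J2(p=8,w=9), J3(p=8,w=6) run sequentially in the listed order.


Completion times:
  J1: C=14, w×C=3×14=42
  J2: C=22, w×C=9×22=198
  J3: C=30, w×C=6×30=180
Sum w×C = 420
Sum w = 18
Weighted avg = 420/18
= 23.33


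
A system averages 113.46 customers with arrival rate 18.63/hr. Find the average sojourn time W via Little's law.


Little's law: L = λW → W = L / λ
= 113.46 / 18.63
= 6.09 hours


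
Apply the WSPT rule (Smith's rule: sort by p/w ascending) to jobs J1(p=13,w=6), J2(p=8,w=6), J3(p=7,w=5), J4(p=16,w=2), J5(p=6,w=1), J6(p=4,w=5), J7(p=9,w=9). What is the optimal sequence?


WSPT (Smith's rule): sort by p/w ascending
  J6: p/w = 4/5 = 0.800
  J7: p/w = 9/9 = 1.000
  J2: p/w = 8/6 = 1.333
  J3: p/w = 7/5 = 1.400
  J1: p/w = 13/6 = 2.167
  J5: p/w = 6/1 = 6.000
  J4: p/w = 16/2 = 8.000
Order: J6 → J7 → J2 → J3 → J1 → J5 → J4


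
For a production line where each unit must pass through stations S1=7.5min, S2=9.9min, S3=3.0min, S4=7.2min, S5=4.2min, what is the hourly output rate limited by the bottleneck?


Bottleneck = longest station time
Station times: [7.5, 9.9, 3.0, 7.2, 4.2]
Max = 9.9 min
Rate = 60 / 9.9
= 6.06 units/hour (bottleneck: 9.9min)


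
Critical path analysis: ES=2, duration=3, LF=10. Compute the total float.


EF = ES + duration = 2 + 3 = 5
LS = LF - duration = 10 - 3 = 7
Total Float = LF - EF = 10 - 5
(or LS - ES = 7 - 2)
= 5


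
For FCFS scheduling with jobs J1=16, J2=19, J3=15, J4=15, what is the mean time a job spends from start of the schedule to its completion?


Completion times:
  J1: completes at 16
  J2: completes at 35
  J3: completes at 50
  J4: completes at 65
Sum = 166
Average = 166/4
= 41.50


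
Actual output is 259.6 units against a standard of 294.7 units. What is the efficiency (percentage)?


Efficiency = (actual / standard) × 100
= (259.6 / 294.7) × 100
= 88.1%


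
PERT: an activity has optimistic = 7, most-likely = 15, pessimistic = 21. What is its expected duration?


te = (o + 4m + p) / 6
= (7 + 4×15 + 21) / 6
= (7 + 60 + 21) / 6
= 88 / 6
= 14.67


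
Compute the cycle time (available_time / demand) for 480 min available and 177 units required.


Cycle time = available time / demand
= 480 / 177
= 2.71 min/unit


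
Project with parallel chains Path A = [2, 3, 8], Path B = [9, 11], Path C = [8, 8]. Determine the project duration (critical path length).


Path A: 2 + 3 + 8 = 13
Path B: 9 + 11 = 20
Path C: 8 + 8 = 16
Critical path = longest = max(13, 20, 16)
= 20 (Path B)


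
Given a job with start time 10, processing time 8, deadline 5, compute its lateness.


Completion = 10 + 8 = 18
Lateness = C - d = 18 - 5
= 13


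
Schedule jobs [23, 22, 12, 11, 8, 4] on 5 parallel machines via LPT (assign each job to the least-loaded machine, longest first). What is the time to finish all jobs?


Jobs (LPT sorted): [23, 22, 12, 11, 8, 4]
Machines: 5
  J=23 → Machine 1 (load: 0+23=23)
  J=22 → Machine 2 (load: 0+22=22)
  J=12 → Machine 3 (load: 0+12=12)
  J=11 → Machine 4 (load: 0+11=11)
  J=8 → Machine 5 (load: 0+8=8)
  J=4 → Machine 5 (load: 8+4=12)
Machine loads: [23, 22, 12, 11, 12]
Makespan = max = 23 time units


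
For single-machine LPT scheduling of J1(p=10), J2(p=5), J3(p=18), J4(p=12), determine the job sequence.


LPT: sort by longest processing time first
  J3: p=18
  J4: p=12
  J1: p=10
  J2: p=5
Order: J3 → J4 → J1 → J2


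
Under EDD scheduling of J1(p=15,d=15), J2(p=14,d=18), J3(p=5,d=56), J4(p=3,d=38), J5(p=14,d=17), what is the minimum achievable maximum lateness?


EDD order: J1 → J5 → J2 → J4 → J3
Completion and lateness:
  J1: C=15, d=15, L=15-15=0
  J5: C=29, d=17, L=29-17=12
  J2: C=43, d=18, L=43-18=25
  J4: C=46, d=38, L=46-38=8
  J3: C=51, d=56, L=51-56=-5
Lmax = max(0, 12, 25, 8, -5)
= 25


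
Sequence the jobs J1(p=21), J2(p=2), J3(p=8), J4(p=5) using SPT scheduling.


SPT: sort by shortest processing time
  J2: p=2
  J4: p=5
  J3: p=8
  J1: p=21
Order: J2 → J4 → J3 → J1


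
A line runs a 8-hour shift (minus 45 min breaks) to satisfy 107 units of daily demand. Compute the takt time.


Available = 8×60 - 45 = 435 min
Takt time = 435 / 107
= 4.07 min/unit


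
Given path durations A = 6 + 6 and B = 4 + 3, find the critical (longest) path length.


Path A: 6 + 6 = 12
Path B: 4 + 3 = 7
Critical path = longest = max(12, 7)
= 12 (Path A)


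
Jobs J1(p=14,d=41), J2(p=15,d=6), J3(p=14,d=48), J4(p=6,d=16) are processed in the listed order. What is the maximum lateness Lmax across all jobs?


Lateness per job (L = C - d):
  J1: C=14, d=41, L=-27
  J2: C=29, d=6, L=23
  J3: C=43, d=48, L=-5
  J4: C=49, d=16, L=33
Lmax = max(-27, 23, -5, 33)
= 33


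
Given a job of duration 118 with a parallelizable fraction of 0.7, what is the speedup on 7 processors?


Amdahl's law: T_p = T × ((1-p) + p/N)
= 118 × ((1-0.7) + 0.7/7)
= 118 × (0.30 + 0.1000)
= 118 × 0.4000
= 47.20
Speedup = 118/47.20
= 2.50×


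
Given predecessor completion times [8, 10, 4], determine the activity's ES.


ES = max of all predecessor completion times
Predecessors: [8, 10, 4]
ES = max(8, 10, 4)
= 10


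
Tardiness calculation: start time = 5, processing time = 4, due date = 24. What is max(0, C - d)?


Completion = start + processing = 5 + 4 = 9
Tardiness = max(0, C - d) = max(0, 9 - 24)
= max(0, -15)
= 0


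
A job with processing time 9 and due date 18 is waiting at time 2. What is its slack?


Slack = due - current_time - processing
= 18 - 2 - 9
= 7


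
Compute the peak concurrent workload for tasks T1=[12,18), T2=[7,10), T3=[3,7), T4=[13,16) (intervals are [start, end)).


Check each time point for overlaps:
  t=13: 2 tasks active (T1, T4)
Max concurrent = 2


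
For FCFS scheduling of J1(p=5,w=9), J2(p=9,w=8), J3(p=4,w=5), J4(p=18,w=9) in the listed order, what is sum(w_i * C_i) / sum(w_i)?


Completion times:
  J1: C=5, w×C=9×5=45
  J2: C=14, w×C=8×14=112
  J3: C=18, w×C=5×18=90
  J4: C=36, w×C=9×36=324
Sum w×C = 571
Sum w = 31
Weighted avg = 571/31
= 18.42


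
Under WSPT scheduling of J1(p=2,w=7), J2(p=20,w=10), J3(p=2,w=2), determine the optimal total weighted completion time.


WSPT order (by p/w): J1 → J3 → J2
  J1: C=2, w·C=7×2=14
  J3: C=4, w·C=2×4=8
  J2: C=24, w·C=10×24=240
Σ w·C = 262
= 262


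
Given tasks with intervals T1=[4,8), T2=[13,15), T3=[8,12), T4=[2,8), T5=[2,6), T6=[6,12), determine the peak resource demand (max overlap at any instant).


Check each time point for overlaps:
  t=4: 3 tasks active (T1, T4, T5)
Max concurrent = 3


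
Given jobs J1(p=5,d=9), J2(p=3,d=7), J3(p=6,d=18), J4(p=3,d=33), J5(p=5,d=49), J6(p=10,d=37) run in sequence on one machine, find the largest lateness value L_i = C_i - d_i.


Lateness per job (L = C - d):
  J1: C=5, d=9, L=-4
  J2: C=8, d=7, L=1
  J3: C=14, d=18, L=-4
  J4: C=17, d=33, L=-16
  J5: C=22, d=49, L=-27
  J6: C=32, d=37, L=-5
Lmax = max(-4, 1, -4, -16, -27, -5)
= 1


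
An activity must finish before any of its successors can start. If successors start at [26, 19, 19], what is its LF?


LF = min of all successor start times
Successors start at: [26, 19, 19]
LF = min(26, 19, 19)
= 19


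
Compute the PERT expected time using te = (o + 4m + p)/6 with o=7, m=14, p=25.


te = (o + 4m + p) / 6
= (7 + 4×14 + 25) / 6
= (7 + 56 + 25) / 6
= 88 / 6
= 14.67


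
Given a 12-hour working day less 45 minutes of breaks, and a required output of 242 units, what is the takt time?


Available = 12×60 - 45 = 675 min
Takt time = 675 / 242
= 2.79 min/unit


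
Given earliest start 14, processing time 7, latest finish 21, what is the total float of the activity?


EF = ES + duration = 14 + 7 = 21
LS = LF - duration = 21 - 7 = 14
Total Float = LF - EF = 21 - 21
(or LS - ES = 14 - 14)
= 0


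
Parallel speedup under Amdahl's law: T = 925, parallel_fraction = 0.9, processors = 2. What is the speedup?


Amdahl's law: T_p = T × ((1-p) + p/N)
= 925 × ((1-0.9) + 0.9/2)
= 925 × (0.10 + 0.4500)
= 925 × 0.5500
= 508.75
Speedup = 925/508.75
= 1.82×


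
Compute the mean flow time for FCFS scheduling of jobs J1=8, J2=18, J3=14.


Completion times:
  J1: completes at 8
  J2: completes at 26
  J3: completes at 40
Sum = 74
Average = 74/3
= 24.67


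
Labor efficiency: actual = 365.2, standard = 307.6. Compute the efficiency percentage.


Efficiency = (actual / standard) × 100
= (365.2 / 307.6) × 100
= 118.7%


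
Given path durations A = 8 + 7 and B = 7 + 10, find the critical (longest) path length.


Path A: 8 + 7 = 15
Path B: 7 + 10 = 17
Critical path = longest = max(15, 17)
= 17 (Path B)


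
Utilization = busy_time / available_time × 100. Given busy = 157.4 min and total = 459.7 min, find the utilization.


Utilization = busy / total × 100
= 157.4 / 459.7 × 100
= 34.2%


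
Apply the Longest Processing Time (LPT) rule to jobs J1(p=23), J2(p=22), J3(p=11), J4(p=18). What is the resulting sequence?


LPT: sort by longest processing time first
  J1: p=23
  J2: p=22
  J4: p=18
  J3: p=11
Order: J1 → J2 → J4 → J3


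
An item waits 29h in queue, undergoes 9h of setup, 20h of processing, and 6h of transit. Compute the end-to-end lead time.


Lead time = queue + setup + processing + transit
= 29 + 9 + 20 + 6
= 64 hours


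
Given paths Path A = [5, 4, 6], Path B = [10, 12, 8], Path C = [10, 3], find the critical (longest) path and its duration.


Path A: 5 + 4 + 6 = 15
Path B: 10 + 12 + 8 = 30
Path C: 10 + 3 = 13
Critical path = longest = max(15, 30, 13)
= 30 (Path B)


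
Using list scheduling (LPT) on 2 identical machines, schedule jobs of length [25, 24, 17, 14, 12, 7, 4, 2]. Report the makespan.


Jobs (LPT sorted): [25, 24, 17, 14, 12, 7, 4, 2]
Machines: 2
  J=25 → Machine 1 (load: 0+25=25)
  J=24 → Machine 2 (load: 0+24=24)
  J=17 → Machine 2 (load: 24+17=41)
  J=14 → Machine 1 (load: 25+14=39)
  J=12 → Machine 1 (load: 39+12=51)
  J=7 → Machine 2 (load: 41+7=48)
  J=4 → Machine 2 (load: 48+4=52)
  J=2 → Machine 1 (load: 51+2=53)
Machine loads: [53, 52]
Makespan = max = 53 time units


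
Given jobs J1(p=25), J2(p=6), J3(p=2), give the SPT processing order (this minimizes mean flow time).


SPT: sort by shortest processing time
  J3: p=2
  J2: p=6
  J1: p=25
Order: J3 → J2 → J1


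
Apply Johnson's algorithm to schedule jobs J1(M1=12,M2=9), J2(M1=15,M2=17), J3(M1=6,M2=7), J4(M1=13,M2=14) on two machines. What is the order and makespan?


Johnson's rule:
Group 1 (M1≤M2, sort by M1): ['J3', 'J4', 'J2']
Group 2 (M1>M2, sort desc M2): ['J1']
Sequence: J3 → J4 → J2 → J1
Makespan calculation:
  J3: M1 done=6, M2 done=13
  J4: M1 done=19, M2 done=33
  J2: M1 done=34, M2 done=51
  J1: M1 done=46, M2 done=60
= Sequence: J3 → J4 → J2 → J1, Makespan: 60


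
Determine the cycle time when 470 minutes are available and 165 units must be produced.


Cycle time = available time / demand
= 470 / 165
= 2.85 min/unit


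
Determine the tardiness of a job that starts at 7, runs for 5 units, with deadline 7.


Completion = start + processing = 7 + 5 = 12
Tardiness = max(0, C - d) = max(0, 12 - 7)
= max(0, 5)
= 5


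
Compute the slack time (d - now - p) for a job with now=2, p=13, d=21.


Slack = due - current_time - processing
= 21 - 2 - 13
= 6


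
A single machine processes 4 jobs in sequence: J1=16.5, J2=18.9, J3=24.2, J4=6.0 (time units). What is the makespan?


Sequential makespan: sum all processing times
= 16.5 + 18.9 + 24.2 + 6.0
= 65.6 time units


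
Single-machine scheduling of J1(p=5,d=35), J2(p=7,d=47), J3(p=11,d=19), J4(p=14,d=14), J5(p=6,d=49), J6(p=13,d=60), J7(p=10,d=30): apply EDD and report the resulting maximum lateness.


EDD order: J4 → J3 → J7 → J1 → J2 → J5 → J6
Completion and lateness:
  J4: C=14, d=14, L=14-14=0
  J3: C=25, d=19, L=25-19=6
  J7: C=35, d=30, L=35-30=5
  J1: C=40, d=35, L=40-35=5
  J2: C=47, d=47, L=47-47=0
  J5: C=53, d=49, L=53-49=4
  J6: C=66, d=60, L=66-60=6
Lmax = max(0, 6, 5, 5, 0, 4, 6)
= 6


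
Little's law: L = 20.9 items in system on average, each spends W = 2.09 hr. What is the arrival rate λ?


Little's law: L = λW → λ = L / W
= 20.9 / 2.09
= 10.00 per hour


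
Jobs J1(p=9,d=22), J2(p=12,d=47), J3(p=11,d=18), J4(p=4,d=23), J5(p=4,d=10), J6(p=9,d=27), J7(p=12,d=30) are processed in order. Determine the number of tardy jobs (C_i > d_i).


Completion vs due date:
  J1: C=9, d=22 → on time
  J2: C=21, d=47 → on time
  J3: C=32, d=18 → TARDY
  J4: C=36, d=23 → TARDY
  J5: C=40, d=10 → TARDY
  J6: C=49, d=27 → TARDY
  J7: C=61, d=30 → TARDY
Tardy jobs: J3, J4, J5, J6, J7
Count = 5


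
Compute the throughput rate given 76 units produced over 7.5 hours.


Throughput = units / time
= 76 / 7.5
= 10.1 units/hour


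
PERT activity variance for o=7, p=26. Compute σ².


σ² = ((p - o) / 6)² = (p - o)² / 36
= (26 - 7)² / 36
= 19² / 36
= 361 / 36
= 10.0278


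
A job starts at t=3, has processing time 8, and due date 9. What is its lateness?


Completion = 3 + 8 = 11
Lateness = C - d = 11 - 9
= 2


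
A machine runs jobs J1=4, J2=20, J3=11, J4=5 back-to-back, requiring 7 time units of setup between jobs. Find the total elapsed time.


Makespan = Σ processing + (n-1) × setup
= (4 + 20 + 11 + 5) + (4-1)×7
= 40 + 21
= 61 time units


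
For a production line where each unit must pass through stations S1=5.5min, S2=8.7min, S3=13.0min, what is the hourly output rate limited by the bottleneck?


Bottleneck = longest station time
Station times: [5.5, 8.7, 13.0]
Max = 13.0 min
Rate = 60 / 13.0
= 4.62 units/hour (bottleneck: 13.0min)


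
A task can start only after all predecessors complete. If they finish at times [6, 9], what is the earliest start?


ES = max of all predecessor completion times
Predecessors: [6, 9]
ES = max(6, 9)
= 9


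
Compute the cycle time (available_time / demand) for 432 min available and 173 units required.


Cycle time = available time / demand
= 432 / 173
= 2.50 min/unit


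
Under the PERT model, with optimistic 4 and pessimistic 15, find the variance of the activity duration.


σ² = ((p - o) / 6)² = (p - o)² / 36
= (15 - 4)² / 36
= 11² / 36
= 121 / 36
= 3.3611


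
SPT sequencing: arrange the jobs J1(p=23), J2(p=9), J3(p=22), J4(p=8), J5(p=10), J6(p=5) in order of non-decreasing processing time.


SPT: sort by shortest processing time
  J6: p=5
  J4: p=8
  J2: p=9
  J5: p=10
  J3: p=22
  J1: p=23
Order: J6 → J4 → J2 → J5 → J3 → J1


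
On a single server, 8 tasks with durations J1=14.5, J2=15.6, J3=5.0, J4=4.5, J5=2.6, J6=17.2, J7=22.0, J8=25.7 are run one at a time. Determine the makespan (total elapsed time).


Sequential makespan: sum all processing times
= 14.5 + 15.6 + 5.0 + 4.5 + 2.6 + 17.2 + 22.0 + 25.7
= 107.1 time units


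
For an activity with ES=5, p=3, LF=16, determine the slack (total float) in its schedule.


EF = ES + duration = 5 + 3 = 8
LS = LF - duration = 16 - 3 = 13
Total Float = LF - EF = 16 - 8
(or LS - ES = 13 - 5)
= 8


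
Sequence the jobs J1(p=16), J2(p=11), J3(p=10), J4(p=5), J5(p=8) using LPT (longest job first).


LPT: sort by longest processing time first
  J1: p=16
  J2: p=11
  J3: p=10
  J5: p=8
  J4: p=5
Order: J1 → J2 → J3 → J5 → J4


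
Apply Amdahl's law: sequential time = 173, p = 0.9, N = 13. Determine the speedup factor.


Amdahl's law: T_p = T × ((1-p) + p/N)
= 173 × ((1-0.9) + 0.9/13)
= 173 × (0.10 + 0.0692)
= 173 × 0.1692
= 29.28
Speedup = 173/29.28
= 5.91×


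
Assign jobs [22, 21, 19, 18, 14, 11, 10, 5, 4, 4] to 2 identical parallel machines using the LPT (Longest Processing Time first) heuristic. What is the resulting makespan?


Jobs (LPT sorted): [22, 21, 19, 18, 14, 11, 10, 5, 4, 4]
Machines: 2
  J=22 → Machine 1 (load: 0+22=22)
  J=21 → Machine 2 (load: 0+21=21)
  J=19 → Machine 2 (load: 21+19=40)
  J=18 → Machine 1 (load: 22+18=40)
  J=14 → Machine 1 (load: 40+14=54)
  J=11 → Machine 2 (load: 40+11=51)
  J=10 → Machine 2 (load: 51+10=61)
  J=5 → Machine 1 (load: 54+5=59)
  J=4 → Machine 1 (load: 59+4=63)
  J=4 → Machine 2 (load: 61+4=65)
Machine loads: [63, 65]
Makespan = max = 65 time units


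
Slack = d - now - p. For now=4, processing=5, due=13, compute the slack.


Slack = due - current_time - processing
= 13 - 4 - 5
= 4


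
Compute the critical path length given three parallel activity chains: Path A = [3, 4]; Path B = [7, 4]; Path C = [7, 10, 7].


Path A: 3 + 4 = 7
Path B: 7 + 4 = 11
Path C: 7 + 10 + 7 = 24
Critical path = longest = max(7, 11, 24)
= 24 (Path C)


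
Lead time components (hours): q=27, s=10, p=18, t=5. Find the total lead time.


Lead time = queue + setup + processing + transit
= 27 + 10 + 18 + 5
= 60 hours


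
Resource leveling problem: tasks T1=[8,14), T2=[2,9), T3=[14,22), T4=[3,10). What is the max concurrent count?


Check each time point for overlaps:
  t=8: 3 tasks active (T1, T2, T4)
Max concurrent = 3


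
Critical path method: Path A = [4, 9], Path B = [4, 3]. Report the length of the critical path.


Path A: 4 + 9 = 13
Path B: 4 + 3 = 7
Critical path = longest = max(13, 7)
= 13 (Path A)


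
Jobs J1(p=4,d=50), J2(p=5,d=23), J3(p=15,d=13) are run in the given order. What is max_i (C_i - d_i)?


Lateness per job (L = C - d):
  J1: C=4, d=50, L=-46
  J2: C=9, d=23, L=-14
  J3: C=24, d=13, L=11
Lmax = max(-46, -14, 11)
= 11


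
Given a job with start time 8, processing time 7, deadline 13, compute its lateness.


Completion = 8 + 7 = 15
Lateness = C - d = 15 - 13
= 2


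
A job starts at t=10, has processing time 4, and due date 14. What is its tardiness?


Completion = start + processing = 10 + 4 = 14
Tardiness = max(0, C - d) = max(0, 14 - 14)
= max(0, 0)
= 0


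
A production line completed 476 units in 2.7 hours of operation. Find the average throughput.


Throughput = units / time
= 476 / 2.7
= 176.3 units/hour


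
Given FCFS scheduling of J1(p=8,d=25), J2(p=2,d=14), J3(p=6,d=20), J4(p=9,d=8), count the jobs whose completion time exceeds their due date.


Completion vs due date:
  J1: C=8, d=25 → on time
  J2: C=10, d=14 → on time
  J3: C=16, d=20 → on time
  J4: C=25, d=8 → TARDY
Tardy jobs: J4
Count = 1


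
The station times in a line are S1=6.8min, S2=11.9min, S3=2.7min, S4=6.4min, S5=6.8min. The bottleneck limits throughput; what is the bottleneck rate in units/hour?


Bottleneck = longest station time
Station times: [6.8, 11.9, 2.7, 6.4, 6.8]
Max = 11.9 min
Rate = 60 / 11.9
= 5.04 units/hour (bottleneck: 11.9min)


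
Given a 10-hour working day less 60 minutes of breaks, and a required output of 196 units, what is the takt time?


Available = 10×60 - 60 = 540 min
Takt time = 540 / 196
= 2.76 min/unit


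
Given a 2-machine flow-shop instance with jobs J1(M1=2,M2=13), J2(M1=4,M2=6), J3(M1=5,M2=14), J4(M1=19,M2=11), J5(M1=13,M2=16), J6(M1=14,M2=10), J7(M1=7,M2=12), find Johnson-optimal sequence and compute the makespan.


Johnson's rule:
Group 1 (M1≤M2, sort by M1): ['J1', 'J2', 'J3', 'J7', 'J5']
Group 2 (M1>M2, sort desc M2): ['J4', 'J6']
Sequence: J1 → J2 → J3 → J7 → J5 → J4 → J6
Makespan calculation:
  J1: M1 done=2, M2 done=15
  J2: M1 done=6, M2 done=21
  J3: M1 done=11, M2 done=35
  J7: M1 done=18, M2 done=47
  J5: M1 done=31, M2 done=63
  J4: M1 done=50, M2 done=74
  J6: M1 done=64, M2 done=84
= Sequence: J1 → J2 → J3 → J7 → J5 → J4 → J6, Makespan: 84


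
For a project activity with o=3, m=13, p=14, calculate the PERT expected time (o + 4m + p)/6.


te = (o + 4m + p) / 6
= (3 + 4×13 + 14) / 6
= (3 + 52 + 14) / 6
= 69 / 6
= 11.50


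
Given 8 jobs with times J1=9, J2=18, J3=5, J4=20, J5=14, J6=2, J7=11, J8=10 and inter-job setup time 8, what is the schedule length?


Makespan = Σ processing + (n-1) × setup
= (9 + 18 + 5 + 20 + 14 + 2 + 11 + 10) + (8-1)×8
= 89 + 56
= 145 time units


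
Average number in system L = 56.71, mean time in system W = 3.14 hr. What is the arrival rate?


Little's law: L = λW → λ = L / W
= 56.71 / 3.14
= 18.06 per hour


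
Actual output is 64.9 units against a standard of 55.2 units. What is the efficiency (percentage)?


Efficiency = (actual / standard) × 100
= (64.9 / 55.2) × 100
= 117.6%


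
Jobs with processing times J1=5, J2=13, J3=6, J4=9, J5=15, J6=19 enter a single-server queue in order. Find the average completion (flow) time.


Completion times:
  J1: completes at 5
  J2: completes at 18
  J3: completes at 24
  J4: completes at 33
  J5: completes at 48
  J6: completes at 67
Sum = 195
Average = 195/6
= 32.50


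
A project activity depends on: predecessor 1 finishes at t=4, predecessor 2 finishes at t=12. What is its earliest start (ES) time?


ES = max of all predecessor completion times
Predecessors: [4, 12]
ES = max(4, 12)
= 12
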